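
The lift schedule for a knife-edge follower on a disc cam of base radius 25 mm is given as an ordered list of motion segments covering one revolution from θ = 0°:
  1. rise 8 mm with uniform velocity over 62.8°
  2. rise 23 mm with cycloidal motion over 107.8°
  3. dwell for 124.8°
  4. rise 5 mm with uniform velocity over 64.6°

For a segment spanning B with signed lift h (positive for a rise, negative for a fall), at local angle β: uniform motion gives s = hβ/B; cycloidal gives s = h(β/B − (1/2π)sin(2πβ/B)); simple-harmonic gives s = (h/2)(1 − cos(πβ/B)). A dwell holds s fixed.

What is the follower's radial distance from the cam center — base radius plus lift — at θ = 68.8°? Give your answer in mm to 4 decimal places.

seg 1 [0°–62.8°] uniform, h=8: full span → s += 8 → s = 8.0000
seg 2 [62.8°–170.6°] cycloidal, h=23: θ=68.8° here. β=6, B=107.8. 23·(0.0557 − sin(2π·0.0557)/(2π)) = 0.0259 → s = 8.0259
radial distance = base radius + s = 25 + 8.0259 = 33.0259

33.0259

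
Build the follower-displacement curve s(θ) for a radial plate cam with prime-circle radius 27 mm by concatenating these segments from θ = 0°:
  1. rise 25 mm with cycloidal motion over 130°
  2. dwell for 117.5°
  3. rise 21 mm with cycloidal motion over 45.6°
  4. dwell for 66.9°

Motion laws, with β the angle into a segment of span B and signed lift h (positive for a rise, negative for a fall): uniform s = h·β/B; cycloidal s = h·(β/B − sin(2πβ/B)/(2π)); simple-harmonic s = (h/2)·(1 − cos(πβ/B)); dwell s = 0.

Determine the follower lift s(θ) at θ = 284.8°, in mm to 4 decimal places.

seg 1 [0°–130°] cycloidal, h=25: full span → s += 25 → s = 25.0000
seg 2 [130°–247.5°] dwell: s stays 25.0000
seg 3 [247.5°–293.1°] cycloidal, h=21: θ=284.8° here. β=37.3, B=45.6. 21·(0.8180 − sin(2π·0.8180)/(2π)) = 20.2196 → s = 45.2196

45.2196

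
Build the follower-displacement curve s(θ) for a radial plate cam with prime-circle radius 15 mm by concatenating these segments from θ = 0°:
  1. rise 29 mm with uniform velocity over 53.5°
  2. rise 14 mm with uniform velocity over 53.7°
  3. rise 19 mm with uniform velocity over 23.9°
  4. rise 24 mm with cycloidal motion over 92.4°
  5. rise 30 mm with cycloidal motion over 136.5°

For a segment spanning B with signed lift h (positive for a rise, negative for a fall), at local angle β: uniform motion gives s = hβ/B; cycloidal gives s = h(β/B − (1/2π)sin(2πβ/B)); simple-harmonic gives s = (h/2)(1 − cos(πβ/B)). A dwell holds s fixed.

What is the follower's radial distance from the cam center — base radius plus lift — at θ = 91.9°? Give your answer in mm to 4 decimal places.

seg 1 [0°–53.5°] uniform, h=29: full span → s += 29 → s = 29.0000
seg 2 [53.5°–107.2°] uniform, h=14: θ=91.9° here. β=38.4, B=53.7. 14·38.4/53.7 = 10.0112 → s = 39.0112
radial distance = base radius + s = 15 + 39.0112 = 54.0112

54.0112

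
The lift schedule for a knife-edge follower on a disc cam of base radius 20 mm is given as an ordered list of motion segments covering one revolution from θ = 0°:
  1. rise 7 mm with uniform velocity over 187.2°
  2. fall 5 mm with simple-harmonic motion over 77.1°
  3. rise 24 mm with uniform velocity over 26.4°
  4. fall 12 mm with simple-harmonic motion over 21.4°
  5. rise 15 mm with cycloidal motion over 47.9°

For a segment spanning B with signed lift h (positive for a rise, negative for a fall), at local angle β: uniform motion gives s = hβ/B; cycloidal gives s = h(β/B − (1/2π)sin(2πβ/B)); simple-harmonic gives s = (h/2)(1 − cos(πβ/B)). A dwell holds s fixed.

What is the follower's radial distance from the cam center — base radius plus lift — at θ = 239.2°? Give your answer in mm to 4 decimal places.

seg 1 [0°–187.2°] uniform, h=7: full span → s += 7 → s = 7.0000
seg 2 [187.2°–264.3°] simple-harmonic, h=-5: θ=239.2° here. β=52, B=77.1. -5/2·(1 − cos(π·0.6744)) = -3.8026 → s = 3.1974
radial distance = base radius + s = 20 + 3.1974 = 23.1974

23.1974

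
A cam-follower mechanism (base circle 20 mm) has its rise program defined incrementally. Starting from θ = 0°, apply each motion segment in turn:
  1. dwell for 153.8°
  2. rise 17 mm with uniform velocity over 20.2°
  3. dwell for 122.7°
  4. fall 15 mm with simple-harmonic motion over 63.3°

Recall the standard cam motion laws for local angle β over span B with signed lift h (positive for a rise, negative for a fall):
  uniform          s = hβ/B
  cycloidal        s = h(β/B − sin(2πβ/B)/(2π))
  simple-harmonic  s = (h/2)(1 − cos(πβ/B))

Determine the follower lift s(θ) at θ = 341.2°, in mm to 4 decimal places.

seg 1 [0°–153.8°] dwell: s stays 0.0000
seg 2 [153.8°–174°] uniform, h=17: full span → s += 17 → s = 17.0000
seg 3 [174°–296.7°] dwell: s stays 17.0000
seg 4 [296.7°–360°] simple-harmonic, h=-15: θ=341.2° here. β=44.5, B=63.3. -15/2·(1 − cos(π·0.7030)) = -11.9654 → s = 5.0346

5.0346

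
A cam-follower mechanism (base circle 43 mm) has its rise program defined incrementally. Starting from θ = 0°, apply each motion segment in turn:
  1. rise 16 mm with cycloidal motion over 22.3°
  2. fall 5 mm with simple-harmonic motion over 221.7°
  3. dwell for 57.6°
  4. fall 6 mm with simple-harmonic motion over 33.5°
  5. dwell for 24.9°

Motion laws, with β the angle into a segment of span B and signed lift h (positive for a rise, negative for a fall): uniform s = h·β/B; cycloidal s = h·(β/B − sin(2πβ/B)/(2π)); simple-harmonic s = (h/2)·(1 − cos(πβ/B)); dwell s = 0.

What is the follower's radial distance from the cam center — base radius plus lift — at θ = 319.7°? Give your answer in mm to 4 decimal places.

seg 1 [0°–22.3°] cycloidal, h=16: full span → s += 16 → s = 16.0000
seg 2 [22.3°–244°] simple-harmonic, h=-5: full span → s += -5 → s = 11.0000
seg 3 [244°–301.6°] dwell: s stays 11.0000
seg 4 [301.6°–335.1°] simple-harmonic, h=-6: θ=319.7° here. β=18.1, B=33.5. -6/2·(1 − cos(π·0.5403)) = -3.3788 → s = 7.6212
radial distance = base radius + s = 43 + 7.6212 = 50.6212

50.6212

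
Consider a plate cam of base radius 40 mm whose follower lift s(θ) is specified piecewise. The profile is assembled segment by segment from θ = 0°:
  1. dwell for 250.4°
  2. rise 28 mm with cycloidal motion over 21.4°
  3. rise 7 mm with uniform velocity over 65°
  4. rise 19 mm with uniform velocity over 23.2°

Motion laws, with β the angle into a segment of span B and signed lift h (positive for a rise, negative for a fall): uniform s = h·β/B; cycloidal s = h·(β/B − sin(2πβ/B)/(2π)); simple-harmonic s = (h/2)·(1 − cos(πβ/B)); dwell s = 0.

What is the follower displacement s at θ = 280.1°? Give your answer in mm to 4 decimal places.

seg 1 [0°–250.4°] dwell: s stays 0.0000
seg 2 [250.4°–271.8°] cycloidal, h=28: full span → s += 28 → s = 28.0000
seg 3 [271.8°–336.8°] uniform, h=7: θ=280.1° here. β=8.3, B=65. 7·8.3/65 = 0.8938 → s = 28.8938

28.8938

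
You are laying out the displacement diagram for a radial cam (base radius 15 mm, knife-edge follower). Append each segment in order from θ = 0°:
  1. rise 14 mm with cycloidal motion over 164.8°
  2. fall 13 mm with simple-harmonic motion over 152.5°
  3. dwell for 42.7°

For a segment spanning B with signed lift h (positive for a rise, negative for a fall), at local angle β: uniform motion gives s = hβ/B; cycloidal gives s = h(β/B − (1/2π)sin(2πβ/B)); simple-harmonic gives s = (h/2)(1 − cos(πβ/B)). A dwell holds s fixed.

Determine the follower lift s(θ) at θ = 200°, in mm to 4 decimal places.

seg 1 [0°–164.8°] cycloidal, h=14: full span → s += 14 → s = 14.0000
seg 2 [164.8°–317.3°] simple-harmonic, h=-13: θ=200° here. β=35.2, B=152.5. -13/2·(1 − cos(π·0.2308)) = -1.6354 → s = 12.3646

12.3646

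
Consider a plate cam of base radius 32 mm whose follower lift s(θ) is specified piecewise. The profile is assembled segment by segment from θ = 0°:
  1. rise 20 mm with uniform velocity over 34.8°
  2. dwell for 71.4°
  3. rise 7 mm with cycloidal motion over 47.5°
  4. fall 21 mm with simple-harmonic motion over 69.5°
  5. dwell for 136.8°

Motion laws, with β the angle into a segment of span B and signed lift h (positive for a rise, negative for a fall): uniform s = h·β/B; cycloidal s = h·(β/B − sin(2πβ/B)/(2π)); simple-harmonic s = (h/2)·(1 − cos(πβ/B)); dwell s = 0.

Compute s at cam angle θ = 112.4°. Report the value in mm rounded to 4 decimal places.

seg 1 [0°–34.8°] uniform, h=20: full span → s += 20 → s = 20.0000
seg 2 [34.8°–106.2°] dwell: s stays 20.0000
seg 3 [106.2°–153.7°] cycloidal, h=7: θ=112.4° here. β=6.2, B=47.5. 7·(0.1305 − sin(2π·0.1305)/(2π)) = 0.0990 → s = 20.0990

20.0990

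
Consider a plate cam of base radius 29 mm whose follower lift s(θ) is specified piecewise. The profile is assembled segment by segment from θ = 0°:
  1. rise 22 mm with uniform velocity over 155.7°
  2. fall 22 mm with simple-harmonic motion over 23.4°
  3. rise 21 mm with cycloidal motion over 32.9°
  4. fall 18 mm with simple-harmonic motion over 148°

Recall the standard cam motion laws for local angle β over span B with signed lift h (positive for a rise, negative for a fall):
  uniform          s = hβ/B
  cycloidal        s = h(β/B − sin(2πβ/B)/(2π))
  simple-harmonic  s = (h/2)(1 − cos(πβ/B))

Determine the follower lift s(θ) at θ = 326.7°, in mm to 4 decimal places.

seg 1 [0°–155.7°] uniform, h=22: full span → s += 22 → s = 22.0000
seg 2 [155.7°–179.1°] simple-harmonic, h=-22: full span → s += -22 → s = 0.0000
seg 3 [179.1°–212°] cycloidal, h=21: full span → s += 21 → s = 21.0000
seg 4 [212°–360°] simple-harmonic, h=-18: θ=326.7° here. β=114.7, B=148. -18/2·(1 − cos(π·0.7750)) = -15.8437 → s = 5.1563

5.1563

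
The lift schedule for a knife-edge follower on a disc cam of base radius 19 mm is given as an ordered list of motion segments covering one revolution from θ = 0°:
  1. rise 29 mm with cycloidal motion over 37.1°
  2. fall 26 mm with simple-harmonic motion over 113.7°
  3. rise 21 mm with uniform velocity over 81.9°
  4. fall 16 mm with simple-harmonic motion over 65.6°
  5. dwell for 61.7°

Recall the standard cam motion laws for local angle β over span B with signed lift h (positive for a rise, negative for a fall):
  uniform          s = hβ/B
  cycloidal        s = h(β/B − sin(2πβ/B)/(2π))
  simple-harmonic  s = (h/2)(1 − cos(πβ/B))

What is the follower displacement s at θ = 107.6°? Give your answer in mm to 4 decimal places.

seg 1 [0°–37.1°] cycloidal, h=29: full span → s += 29 → s = 29.0000
seg 2 [37.1°–150.8°] simple-harmonic, h=-26: θ=107.6° here. β=70.5, B=113.7. -26/2·(1 − cos(π·0.6201)) = -17.7876 → s = 11.2124

11.2124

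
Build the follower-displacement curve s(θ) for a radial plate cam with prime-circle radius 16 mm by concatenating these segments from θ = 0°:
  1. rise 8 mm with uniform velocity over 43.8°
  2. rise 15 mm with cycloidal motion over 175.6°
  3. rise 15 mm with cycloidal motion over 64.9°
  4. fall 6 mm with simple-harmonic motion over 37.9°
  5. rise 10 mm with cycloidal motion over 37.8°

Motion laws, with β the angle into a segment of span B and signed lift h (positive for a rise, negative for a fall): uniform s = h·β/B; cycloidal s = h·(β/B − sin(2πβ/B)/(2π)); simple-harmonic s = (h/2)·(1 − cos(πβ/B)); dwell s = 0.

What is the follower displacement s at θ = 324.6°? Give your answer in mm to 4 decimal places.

seg 1 [0°–43.8°] uniform, h=8: full span → s += 8 → s = 8.0000
seg 2 [43.8°–219.4°] cycloidal, h=15: full span → s += 15 → s = 23.0000
seg 3 [219.4°–284.3°] cycloidal, h=15: full span → s += 15 → s = 38.0000
seg 4 [284.3°–322.2°] simple-harmonic, h=-6: full span → s += -6 → s = 32.0000
seg 5 [322.2°–360°] cycloidal, h=10: θ=324.6° here. β=2.4, B=37.8. 10·(0.0635 − sin(2π·0.0635)/(2π)) = 0.0167 → s = 32.0167

32.0167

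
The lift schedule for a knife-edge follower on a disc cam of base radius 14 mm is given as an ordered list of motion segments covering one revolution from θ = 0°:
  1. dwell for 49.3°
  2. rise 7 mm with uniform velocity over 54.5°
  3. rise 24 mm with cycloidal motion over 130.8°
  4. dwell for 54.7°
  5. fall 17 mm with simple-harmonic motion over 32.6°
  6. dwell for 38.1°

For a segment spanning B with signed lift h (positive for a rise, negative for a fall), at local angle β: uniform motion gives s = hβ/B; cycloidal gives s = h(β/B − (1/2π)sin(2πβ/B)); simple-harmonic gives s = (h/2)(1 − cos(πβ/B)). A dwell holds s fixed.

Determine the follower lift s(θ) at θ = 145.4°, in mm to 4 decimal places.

seg 1 [0°–49.3°] dwell: s stays 0.0000
seg 2 [49.3°–103.8°] uniform, h=7: full span → s += 7 → s = 7.0000
seg 3 [103.8°–234.6°] cycloidal, h=24: θ=145.4° here. β=41.6, B=130.8. 24·(0.3180 − sin(2π·0.3180)/(2π)) = 4.1571 → s = 11.1571

11.1571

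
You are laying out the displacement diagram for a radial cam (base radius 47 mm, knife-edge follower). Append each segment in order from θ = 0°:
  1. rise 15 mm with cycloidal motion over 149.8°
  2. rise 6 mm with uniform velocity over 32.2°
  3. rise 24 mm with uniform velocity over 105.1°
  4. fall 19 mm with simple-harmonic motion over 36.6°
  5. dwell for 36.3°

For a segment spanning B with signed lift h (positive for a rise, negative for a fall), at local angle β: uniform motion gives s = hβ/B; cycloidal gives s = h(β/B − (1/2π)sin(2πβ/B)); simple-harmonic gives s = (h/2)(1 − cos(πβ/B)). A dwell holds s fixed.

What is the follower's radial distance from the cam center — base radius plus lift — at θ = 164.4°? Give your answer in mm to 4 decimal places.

seg 1 [0°–149.8°] cycloidal, h=15: full span → s += 15 → s = 15.0000
seg 2 [149.8°–182°] uniform, h=6: θ=164.4° here. β=14.6, B=32.2. 6·14.6/32.2 = 2.7205 → s = 17.7205
radial distance = base radius + s = 47 + 17.7205 = 64.7205

64.7205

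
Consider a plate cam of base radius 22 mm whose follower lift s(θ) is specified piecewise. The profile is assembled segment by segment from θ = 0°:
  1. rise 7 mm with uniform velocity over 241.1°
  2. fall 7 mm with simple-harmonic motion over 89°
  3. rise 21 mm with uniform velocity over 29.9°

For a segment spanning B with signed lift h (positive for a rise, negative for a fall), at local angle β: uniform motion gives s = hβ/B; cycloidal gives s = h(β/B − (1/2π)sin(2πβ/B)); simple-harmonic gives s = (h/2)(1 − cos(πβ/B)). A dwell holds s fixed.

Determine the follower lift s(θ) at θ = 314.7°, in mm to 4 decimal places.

seg 1 [0°–241.1°] uniform, h=7: full span → s += 7 → s = 7.0000
seg 2 [241.1°–330.1°] simple-harmonic, h=-7: θ=314.7° here. β=73.6, B=89. -7/2·(1 − cos(π·0.8270)) = -6.4955 → s = 0.5045

0.5045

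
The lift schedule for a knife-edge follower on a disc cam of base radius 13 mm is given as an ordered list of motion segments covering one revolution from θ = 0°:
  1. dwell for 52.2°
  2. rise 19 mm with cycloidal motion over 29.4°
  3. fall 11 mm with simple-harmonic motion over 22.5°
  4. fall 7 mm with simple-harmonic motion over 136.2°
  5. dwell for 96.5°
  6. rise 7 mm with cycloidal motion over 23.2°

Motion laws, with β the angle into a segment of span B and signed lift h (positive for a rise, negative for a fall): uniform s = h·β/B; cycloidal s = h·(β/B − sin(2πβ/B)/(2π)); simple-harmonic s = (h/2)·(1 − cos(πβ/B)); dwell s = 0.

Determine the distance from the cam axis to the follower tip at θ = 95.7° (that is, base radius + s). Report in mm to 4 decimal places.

seg 1 [0°–52.2°] dwell: s stays 0.0000
seg 2 [52.2°–81.6°] cycloidal, h=19: full span → s += 19 → s = 19.0000
seg 3 [81.6°–104.1°] simple-harmonic, h=-11: θ=95.7° here. β=14.1, B=22.5. -11/2·(1 − cos(π·0.6267)) = -7.6313 → s = 11.3687
radial distance = base radius + s = 13 + 11.3687 = 24.3687

24.3687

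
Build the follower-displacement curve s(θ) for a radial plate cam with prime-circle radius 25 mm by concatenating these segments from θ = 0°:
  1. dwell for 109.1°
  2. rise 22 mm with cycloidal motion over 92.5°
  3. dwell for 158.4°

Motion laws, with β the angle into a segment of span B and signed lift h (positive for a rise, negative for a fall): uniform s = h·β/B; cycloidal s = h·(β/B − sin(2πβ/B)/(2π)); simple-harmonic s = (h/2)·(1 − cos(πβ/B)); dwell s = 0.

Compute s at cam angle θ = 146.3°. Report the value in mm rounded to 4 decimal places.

seg 1 [0°–109.1°] dwell: s stays 0.0000
seg 2 [109.1°–201.6°] cycloidal, h=22: θ=146.3° here. β=37.2, B=92.5. 22·(0.4022 − sin(2π·0.4022)/(2π)) = 6.8282 → s = 6.8282

6.8282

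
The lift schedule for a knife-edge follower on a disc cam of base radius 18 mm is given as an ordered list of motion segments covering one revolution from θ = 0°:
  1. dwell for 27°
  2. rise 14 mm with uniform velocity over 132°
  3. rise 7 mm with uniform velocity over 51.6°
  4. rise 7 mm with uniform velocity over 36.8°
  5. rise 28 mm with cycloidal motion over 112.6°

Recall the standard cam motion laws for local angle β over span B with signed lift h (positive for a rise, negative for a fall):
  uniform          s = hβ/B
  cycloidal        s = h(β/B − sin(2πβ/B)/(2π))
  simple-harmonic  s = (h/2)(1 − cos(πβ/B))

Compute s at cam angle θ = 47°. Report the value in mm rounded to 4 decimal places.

seg 1 [0°–27°] dwell: s stays 0.0000
seg 2 [27°–159°] uniform, h=14: θ=47° here. β=20, B=132. 14·20/132 = 2.1212 → s = 2.1212

2.1212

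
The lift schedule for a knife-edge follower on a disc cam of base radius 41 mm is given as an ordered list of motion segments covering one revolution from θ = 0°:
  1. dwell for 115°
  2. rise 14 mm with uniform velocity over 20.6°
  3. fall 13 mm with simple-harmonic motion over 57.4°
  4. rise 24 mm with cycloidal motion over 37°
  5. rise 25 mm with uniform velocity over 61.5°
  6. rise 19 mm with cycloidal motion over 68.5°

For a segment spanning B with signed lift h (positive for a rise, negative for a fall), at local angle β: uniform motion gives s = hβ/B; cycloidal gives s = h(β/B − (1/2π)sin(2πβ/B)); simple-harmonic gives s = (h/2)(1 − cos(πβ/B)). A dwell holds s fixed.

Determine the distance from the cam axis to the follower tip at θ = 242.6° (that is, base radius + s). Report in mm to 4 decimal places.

seg 1 [0°–115°] dwell: s stays 0.0000
seg 2 [115°–135.6°] uniform, h=14: full span → s += 14 → s = 14.0000
seg 3 [135.6°–193°] simple-harmonic, h=-13: full span → s += -13 → s = 1.0000
seg 4 [193°–230°] cycloidal, h=24: full span → s += 24 → s = 25.0000
seg 5 [230°–291.5°] uniform, h=25: θ=242.6° here. β=12.6, B=61.5. 25·12.6/61.5 = 5.1220 → s = 30.1220
radial distance = base radius + s = 41 + 30.1220 = 71.1220

71.1220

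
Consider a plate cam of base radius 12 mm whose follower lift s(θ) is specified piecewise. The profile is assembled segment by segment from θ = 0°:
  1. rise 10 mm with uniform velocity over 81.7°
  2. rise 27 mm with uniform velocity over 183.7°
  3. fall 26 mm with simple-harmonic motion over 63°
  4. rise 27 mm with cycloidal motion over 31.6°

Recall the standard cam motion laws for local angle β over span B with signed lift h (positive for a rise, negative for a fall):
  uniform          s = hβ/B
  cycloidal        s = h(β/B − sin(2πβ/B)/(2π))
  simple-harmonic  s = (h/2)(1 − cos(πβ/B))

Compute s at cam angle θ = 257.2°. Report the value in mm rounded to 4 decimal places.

seg 1 [0°–81.7°] uniform, h=10: full span → s += 10 → s = 10.0000
seg 2 [81.7°–265.4°] uniform, h=27: θ=257.2° here. β=175.5, B=183.7. 27·175.5/183.7 = 25.7948 → s = 35.7948

35.7948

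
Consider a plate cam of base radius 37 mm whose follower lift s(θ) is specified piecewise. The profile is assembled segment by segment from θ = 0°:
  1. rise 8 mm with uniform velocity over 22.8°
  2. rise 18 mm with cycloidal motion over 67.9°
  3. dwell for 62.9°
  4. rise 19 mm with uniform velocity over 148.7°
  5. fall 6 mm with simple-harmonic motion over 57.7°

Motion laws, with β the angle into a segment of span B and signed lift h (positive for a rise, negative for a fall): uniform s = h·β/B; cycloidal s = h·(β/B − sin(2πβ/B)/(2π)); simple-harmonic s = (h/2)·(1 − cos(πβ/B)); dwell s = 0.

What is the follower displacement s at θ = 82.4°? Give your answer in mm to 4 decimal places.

seg 1 [0°–22.8°] uniform, h=8: full span → s += 8 → s = 8.0000
seg 2 [22.8°–90.7°] cycloidal, h=18: θ=82.4° here. β=59.6, B=67.9. 18·(0.8778 − sin(2π·0.8778)/(2π)) = 17.7900 → s = 25.7900

25.7900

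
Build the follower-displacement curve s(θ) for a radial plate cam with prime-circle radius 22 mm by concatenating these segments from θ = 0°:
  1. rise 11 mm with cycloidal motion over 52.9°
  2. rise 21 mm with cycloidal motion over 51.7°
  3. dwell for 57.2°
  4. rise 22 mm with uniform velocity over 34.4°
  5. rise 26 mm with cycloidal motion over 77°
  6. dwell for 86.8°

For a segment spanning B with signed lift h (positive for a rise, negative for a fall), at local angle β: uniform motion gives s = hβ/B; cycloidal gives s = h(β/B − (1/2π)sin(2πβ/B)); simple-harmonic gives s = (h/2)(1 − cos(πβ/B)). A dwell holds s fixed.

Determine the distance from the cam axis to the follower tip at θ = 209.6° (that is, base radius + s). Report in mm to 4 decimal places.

seg 1 [0°–52.9°] cycloidal, h=11: full span → s += 11 → s = 11.0000
seg 2 [52.9°–104.6°] cycloidal, h=21: full span → s += 21 → s = 32.0000
seg 3 [104.6°–161.8°] dwell: s stays 32.0000
seg 4 [161.8°–196.2°] uniform, h=22: full span → s += 22 → s = 54.0000
seg 5 [196.2°–273.2°] cycloidal, h=26: θ=209.6° here. β=13.4, B=77. 26·(0.1740 − sin(2π·0.1740)/(2π)) = 0.8492 → s = 54.8492
radial distance = base radius + s = 22 + 54.8492 = 76.8492

76.8492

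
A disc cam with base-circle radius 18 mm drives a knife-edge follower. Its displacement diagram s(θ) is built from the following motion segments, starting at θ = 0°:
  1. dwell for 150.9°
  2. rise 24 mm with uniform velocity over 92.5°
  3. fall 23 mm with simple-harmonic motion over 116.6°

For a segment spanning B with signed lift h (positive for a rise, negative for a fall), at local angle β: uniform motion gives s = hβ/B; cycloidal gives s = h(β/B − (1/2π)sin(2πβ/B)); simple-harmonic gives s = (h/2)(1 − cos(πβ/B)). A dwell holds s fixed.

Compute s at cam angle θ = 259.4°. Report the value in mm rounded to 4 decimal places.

seg 1 [0°–150.9°] dwell: s stays 0.0000
seg 2 [150.9°–243.4°] uniform, h=24: full span → s += 24 → s = 24.0000
seg 3 [243.4°–360°] simple-harmonic, h=-23: θ=259.4° here. β=16, B=116.6. -23/2·(1 − cos(π·0.1372)) = -1.0521 → s = 22.9479

22.9479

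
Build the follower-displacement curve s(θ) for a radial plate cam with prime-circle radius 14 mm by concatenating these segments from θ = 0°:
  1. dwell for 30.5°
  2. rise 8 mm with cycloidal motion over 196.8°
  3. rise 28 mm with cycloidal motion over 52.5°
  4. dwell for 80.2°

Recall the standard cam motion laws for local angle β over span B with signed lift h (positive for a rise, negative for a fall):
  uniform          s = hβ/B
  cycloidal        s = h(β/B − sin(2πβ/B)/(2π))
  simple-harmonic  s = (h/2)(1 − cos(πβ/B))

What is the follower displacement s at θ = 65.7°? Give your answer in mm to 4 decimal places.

seg 1 [0°–30.5°] dwell: s stays 0.0000
seg 2 [30.5°–227.3°] cycloidal, h=8: θ=65.7° here. β=35.2, B=196.8. 8·(0.1789 − sin(2π·0.1789)/(2π)) = 0.2827 → s = 0.2827

0.2827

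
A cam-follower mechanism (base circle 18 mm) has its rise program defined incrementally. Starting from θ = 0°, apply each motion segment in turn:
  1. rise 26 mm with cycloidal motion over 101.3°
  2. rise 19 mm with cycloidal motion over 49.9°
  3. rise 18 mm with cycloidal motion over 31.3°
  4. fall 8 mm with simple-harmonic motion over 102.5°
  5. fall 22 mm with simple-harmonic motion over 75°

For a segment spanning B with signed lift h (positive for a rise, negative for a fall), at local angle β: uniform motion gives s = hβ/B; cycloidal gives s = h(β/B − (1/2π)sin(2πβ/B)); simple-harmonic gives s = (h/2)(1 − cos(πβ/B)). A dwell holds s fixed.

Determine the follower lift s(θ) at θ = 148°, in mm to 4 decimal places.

seg 1 [0°–101.3°] cycloidal, h=26: full span → s += 26 → s = 26.0000
seg 2 [101.3°–151.2°] cycloidal, h=19: θ=148° here. β=46.7, B=49.9. 19·(0.9359 − sin(2π·0.9359)/(2π)) = 18.9673 → s = 44.9673

44.9673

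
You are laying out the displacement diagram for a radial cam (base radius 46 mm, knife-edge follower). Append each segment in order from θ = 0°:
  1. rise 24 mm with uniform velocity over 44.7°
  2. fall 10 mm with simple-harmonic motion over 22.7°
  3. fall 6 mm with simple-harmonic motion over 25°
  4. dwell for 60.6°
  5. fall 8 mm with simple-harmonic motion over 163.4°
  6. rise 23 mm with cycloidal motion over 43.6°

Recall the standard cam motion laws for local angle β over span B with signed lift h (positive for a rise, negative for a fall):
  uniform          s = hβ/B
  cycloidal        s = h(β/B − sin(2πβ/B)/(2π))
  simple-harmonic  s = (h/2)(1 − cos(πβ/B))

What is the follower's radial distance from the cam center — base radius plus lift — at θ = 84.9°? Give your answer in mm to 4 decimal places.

seg 1 [0°–44.7°] uniform, h=24: full span → s += 24 → s = 24.0000
seg 2 [44.7°–67.4°] simple-harmonic, h=-10: full span → s += -10 → s = 14.0000
seg 3 [67.4°–92.4°] simple-harmonic, h=-6: θ=84.9° here. β=17.5, B=25. -6/2·(1 − cos(π·0.7000)) = -4.7634 → s = 9.2366
radial distance = base radius + s = 46 + 9.2366 = 55.2366

55.2366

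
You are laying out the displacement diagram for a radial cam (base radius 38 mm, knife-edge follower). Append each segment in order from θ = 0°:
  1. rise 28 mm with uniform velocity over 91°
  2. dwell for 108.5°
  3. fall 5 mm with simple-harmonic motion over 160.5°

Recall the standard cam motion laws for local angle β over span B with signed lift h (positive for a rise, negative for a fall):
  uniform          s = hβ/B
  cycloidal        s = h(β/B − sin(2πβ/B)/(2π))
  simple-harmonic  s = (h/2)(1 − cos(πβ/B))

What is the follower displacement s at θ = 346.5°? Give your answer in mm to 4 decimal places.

seg 1 [0°–91°] uniform, h=28: full span → s += 28 → s = 28.0000
seg 2 [91°–199.5°] dwell: s stays 28.0000
seg 3 [199.5°–360°] simple-harmonic, h=-5: θ=346.5° here. β=147, B=160.5. -5/2·(1 − cos(π·0.9159)) = -4.9132 → s = 23.0868

23.0868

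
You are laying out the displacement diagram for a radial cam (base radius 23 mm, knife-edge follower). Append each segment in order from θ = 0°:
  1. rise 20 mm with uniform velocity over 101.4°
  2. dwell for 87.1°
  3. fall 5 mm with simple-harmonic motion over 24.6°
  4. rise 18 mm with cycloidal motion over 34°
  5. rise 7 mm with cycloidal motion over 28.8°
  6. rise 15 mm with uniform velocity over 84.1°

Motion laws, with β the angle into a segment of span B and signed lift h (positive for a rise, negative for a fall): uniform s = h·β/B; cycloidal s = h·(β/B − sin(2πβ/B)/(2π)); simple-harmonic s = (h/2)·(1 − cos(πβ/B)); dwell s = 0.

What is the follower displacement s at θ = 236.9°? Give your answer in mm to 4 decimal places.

seg 1 [0°–101.4°] uniform, h=20: full span → s += 20 → s = 20.0000
seg 2 [101.4°–188.5°] dwell: s stays 20.0000
seg 3 [188.5°–213.1°] simple-harmonic, h=-5: full span → s += -5 → s = 15.0000
seg 4 [213.1°–247.1°] cycloidal, h=18: θ=236.9° here. β=23.8, B=34. 18·(0.7000 − sin(2π·0.7000)/(2π)) = 15.3246 → s = 30.3246

30.3246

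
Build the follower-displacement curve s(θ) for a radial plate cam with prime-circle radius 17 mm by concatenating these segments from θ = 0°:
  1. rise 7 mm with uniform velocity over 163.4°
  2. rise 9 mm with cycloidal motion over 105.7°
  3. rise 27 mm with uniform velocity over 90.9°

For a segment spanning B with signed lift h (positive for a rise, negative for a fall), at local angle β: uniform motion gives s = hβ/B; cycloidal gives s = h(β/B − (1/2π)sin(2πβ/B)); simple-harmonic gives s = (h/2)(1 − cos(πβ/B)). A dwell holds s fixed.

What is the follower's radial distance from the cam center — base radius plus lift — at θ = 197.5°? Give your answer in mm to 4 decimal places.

seg 1 [0°–163.4°] uniform, h=7: full span → s += 7 → s = 7.0000
seg 2 [163.4°–269.1°] cycloidal, h=9: θ=197.5° here. β=34.1, B=105.7. 9·(0.3226 − sin(2π·0.3226)/(2π)) = 1.6176 → s = 8.6176
radial distance = base radius + s = 17 + 8.6176 = 25.6176

25.6176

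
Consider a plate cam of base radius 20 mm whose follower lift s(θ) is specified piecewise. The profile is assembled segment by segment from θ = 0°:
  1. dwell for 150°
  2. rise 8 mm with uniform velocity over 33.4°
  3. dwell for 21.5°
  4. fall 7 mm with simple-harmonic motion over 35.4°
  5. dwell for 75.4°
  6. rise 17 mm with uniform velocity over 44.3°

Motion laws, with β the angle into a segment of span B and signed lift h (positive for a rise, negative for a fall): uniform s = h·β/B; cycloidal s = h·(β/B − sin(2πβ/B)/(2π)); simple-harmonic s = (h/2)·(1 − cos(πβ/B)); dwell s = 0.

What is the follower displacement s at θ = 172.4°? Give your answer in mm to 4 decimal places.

seg 1 [0°–150°] dwell: s stays 0.0000
seg 2 [150°–183.4°] uniform, h=8: θ=172.4° here. β=22.4, B=33.4. 8·22.4/33.4 = 5.3653 → s = 5.3653

5.3653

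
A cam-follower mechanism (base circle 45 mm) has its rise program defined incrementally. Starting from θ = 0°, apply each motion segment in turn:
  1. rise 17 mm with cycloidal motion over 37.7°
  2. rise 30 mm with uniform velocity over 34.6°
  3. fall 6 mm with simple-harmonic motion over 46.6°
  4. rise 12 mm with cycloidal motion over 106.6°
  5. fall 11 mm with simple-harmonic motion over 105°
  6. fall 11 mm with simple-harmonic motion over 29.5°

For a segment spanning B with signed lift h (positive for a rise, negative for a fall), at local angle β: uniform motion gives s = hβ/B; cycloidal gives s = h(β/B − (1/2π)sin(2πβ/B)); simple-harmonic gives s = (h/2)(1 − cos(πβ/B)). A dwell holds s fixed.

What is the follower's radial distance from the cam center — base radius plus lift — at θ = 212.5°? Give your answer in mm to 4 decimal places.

seg 1 [0°–37.7°] cycloidal, h=17: full span → s += 17 → s = 17.0000
seg 2 [37.7°–72.3°] uniform, h=30: full span → s += 30 → s = 47.0000
seg 3 [72.3°–118.9°] simple-harmonic, h=-6: full span → s += -6 → s = 41.0000
seg 4 [118.9°–225.5°] cycloidal, h=12: θ=212.5° here. β=93.6, B=106.6. 12·(0.8780 − sin(2π·0.8780)/(2π)) = 11.8609 → s = 52.8609
radial distance = base radius + s = 45 + 52.8609 = 97.8609

97.8609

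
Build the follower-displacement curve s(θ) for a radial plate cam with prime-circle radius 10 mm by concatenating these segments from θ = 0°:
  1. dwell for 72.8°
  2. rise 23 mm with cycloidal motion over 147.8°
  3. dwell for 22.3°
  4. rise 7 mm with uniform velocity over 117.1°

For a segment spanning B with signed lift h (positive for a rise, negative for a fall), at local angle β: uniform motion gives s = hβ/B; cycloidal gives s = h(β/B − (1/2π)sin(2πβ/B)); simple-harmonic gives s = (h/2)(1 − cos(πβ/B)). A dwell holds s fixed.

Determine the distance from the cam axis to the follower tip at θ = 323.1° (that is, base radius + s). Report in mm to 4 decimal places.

seg 1 [0°–72.8°] dwell: s stays 0.0000
seg 2 [72.8°–220.6°] cycloidal, h=23: full span → s += 23 → s = 23.0000
seg 3 [220.6°–242.9°] dwell: s stays 23.0000
seg 4 [242.9°–360°] uniform, h=7: θ=323.1° here. β=80.2, B=117.1. 7·80.2/117.1 = 4.7942 → s = 27.7942
radial distance = base radius + s = 10 + 27.7942 = 37.7942

37.7942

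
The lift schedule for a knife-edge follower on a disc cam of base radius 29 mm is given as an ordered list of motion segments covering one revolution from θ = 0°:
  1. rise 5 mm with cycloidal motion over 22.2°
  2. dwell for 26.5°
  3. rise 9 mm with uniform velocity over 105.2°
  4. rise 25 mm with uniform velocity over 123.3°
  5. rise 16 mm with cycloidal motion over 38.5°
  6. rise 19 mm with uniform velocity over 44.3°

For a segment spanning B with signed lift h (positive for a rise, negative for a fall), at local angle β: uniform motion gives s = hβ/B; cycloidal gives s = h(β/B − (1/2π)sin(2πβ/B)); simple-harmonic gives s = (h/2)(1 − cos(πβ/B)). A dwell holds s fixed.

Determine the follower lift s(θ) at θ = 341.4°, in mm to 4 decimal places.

seg 1 [0°–22.2°] cycloidal, h=5: full span → s += 5 → s = 5.0000
seg 2 [22.2°–48.7°] dwell: s stays 5.0000
seg 3 [48.7°–153.9°] uniform, h=9: full span → s += 9 → s = 14.0000
seg 4 [153.9°–277.2°] uniform, h=25: full span → s += 25 → s = 39.0000
seg 5 [277.2°–315.7°] cycloidal, h=16: full span → s += 16 → s = 55.0000
seg 6 [315.7°–360°] uniform, h=19: θ=341.4° here. β=25.7, B=44.3. 19·25.7/44.3 = 11.0226 → s = 66.0226

66.0226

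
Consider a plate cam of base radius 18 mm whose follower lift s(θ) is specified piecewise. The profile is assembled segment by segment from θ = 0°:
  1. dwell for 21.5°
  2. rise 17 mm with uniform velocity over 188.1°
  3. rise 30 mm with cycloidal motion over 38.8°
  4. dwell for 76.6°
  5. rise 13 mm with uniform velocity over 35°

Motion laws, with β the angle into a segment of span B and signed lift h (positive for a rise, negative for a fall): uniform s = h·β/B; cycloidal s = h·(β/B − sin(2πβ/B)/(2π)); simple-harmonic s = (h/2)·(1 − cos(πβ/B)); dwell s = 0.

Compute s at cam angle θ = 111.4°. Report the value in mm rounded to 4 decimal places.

seg 1 [0°–21.5°] dwell: s stays 0.0000
seg 2 [21.5°–209.6°] uniform, h=17: θ=111.4° here. β=89.9, B=188.1. 17·89.9/188.1 = 8.1249 → s = 8.1249

8.1249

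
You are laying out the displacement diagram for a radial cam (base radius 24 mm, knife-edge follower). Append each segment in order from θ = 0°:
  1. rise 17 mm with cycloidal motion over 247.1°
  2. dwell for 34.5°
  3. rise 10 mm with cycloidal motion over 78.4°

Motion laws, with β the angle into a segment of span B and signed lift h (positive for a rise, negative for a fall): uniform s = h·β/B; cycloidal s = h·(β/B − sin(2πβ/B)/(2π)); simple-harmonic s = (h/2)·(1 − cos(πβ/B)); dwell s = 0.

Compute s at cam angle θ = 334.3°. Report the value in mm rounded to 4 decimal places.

seg 1 [0°–247.1°] cycloidal, h=17: full span → s += 17 → s = 17.0000
seg 2 [247.1°–281.6°] dwell: s stays 17.0000
seg 3 [281.6°–360°] cycloidal, h=10: θ=334.3° here. β=52.7, B=78.4. 10·(0.6722 − sin(2π·0.6722)/(2π)) = 8.1271 → s = 25.1271

25.1271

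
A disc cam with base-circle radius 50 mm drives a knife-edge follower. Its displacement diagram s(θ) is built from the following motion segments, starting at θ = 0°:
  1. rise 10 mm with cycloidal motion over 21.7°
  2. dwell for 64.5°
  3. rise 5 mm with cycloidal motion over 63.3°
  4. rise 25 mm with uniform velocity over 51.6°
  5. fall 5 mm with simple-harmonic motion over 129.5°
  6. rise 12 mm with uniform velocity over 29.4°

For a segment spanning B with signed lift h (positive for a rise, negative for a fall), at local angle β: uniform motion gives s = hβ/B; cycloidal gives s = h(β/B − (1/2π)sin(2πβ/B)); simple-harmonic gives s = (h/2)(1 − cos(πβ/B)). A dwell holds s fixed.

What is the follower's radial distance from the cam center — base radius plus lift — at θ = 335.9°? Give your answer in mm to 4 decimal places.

seg 1 [0°–21.7°] cycloidal, h=10: full span → s += 10 → s = 10.0000
seg 2 [21.7°–86.2°] dwell: s stays 10.0000
seg 3 [86.2°–149.5°] cycloidal, h=5: full span → s += 5 → s = 15.0000
seg 4 [149.5°–201.1°] uniform, h=25: full span → s += 25 → s = 40.0000
seg 5 [201.1°–330.6°] simple-harmonic, h=-5: full span → s += -5 → s = 35.0000
seg 6 [330.6°–360°] uniform, h=12: θ=335.9° here. β=5.3, B=29.4. 12·5.3/29.4 = 2.1633 → s = 37.1633
radial distance = base radius + s = 50 + 37.1633 = 87.1633

87.1633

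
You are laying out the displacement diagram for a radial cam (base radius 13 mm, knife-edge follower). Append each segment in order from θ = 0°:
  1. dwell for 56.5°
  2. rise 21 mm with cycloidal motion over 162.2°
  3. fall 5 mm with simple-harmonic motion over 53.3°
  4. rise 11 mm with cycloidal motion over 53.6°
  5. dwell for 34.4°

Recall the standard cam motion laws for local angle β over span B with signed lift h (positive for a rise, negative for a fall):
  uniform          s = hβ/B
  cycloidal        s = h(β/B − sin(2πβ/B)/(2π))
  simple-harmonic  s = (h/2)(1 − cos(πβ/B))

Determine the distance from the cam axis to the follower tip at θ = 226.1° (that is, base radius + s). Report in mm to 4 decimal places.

seg 1 [0°–56.5°] dwell: s stays 0.0000
seg 2 [56.5°–218.7°] cycloidal, h=21: full span → s += 21 → s = 21.0000
seg 3 [218.7°–272°] simple-harmonic, h=-5: θ=226.1° here. β=7.4, B=53.3. -5/2·(1 − cos(π·0.1388)) = -0.2341 → s = 20.7659
radial distance = base radius + s = 13 + 20.7659 = 33.7659

33.7659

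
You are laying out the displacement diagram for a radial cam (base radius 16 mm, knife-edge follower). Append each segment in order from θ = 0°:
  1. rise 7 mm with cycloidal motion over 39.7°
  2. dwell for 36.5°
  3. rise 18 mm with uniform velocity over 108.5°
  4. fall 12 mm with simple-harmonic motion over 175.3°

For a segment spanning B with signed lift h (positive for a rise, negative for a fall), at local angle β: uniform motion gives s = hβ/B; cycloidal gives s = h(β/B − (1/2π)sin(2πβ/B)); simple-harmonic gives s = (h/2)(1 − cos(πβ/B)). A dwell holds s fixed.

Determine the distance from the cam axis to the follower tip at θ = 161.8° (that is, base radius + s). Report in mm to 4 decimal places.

seg 1 [0°–39.7°] cycloidal, h=7: full span → s += 7 → s = 7.0000
seg 2 [39.7°–76.2°] dwell: s stays 7.0000
seg 3 [76.2°–184.7°] uniform, h=18: θ=161.8° here. β=85.6, B=108.5. 18·85.6/108.5 = 14.2009 → s = 21.2009
radial distance = base radius + s = 16 + 21.2009 = 37.2009

37.2009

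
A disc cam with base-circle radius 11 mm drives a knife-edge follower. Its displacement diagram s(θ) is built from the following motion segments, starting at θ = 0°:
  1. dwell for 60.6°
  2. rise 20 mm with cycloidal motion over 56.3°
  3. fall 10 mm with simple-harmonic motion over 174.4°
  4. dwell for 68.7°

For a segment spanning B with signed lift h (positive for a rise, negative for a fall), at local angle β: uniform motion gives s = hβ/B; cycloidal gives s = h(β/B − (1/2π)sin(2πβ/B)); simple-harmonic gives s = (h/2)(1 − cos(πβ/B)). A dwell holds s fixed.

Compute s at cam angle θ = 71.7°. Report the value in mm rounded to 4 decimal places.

seg 1 [0°–60.6°] dwell: s stays 0.0000
seg 2 [60.6°–116.9°] cycloidal, h=20: θ=71.7° here. β=11.1, B=56.3. 20·(0.1972 − sin(2π·0.1972)/(2π)) = 0.9339 → s = 0.9339

0.9339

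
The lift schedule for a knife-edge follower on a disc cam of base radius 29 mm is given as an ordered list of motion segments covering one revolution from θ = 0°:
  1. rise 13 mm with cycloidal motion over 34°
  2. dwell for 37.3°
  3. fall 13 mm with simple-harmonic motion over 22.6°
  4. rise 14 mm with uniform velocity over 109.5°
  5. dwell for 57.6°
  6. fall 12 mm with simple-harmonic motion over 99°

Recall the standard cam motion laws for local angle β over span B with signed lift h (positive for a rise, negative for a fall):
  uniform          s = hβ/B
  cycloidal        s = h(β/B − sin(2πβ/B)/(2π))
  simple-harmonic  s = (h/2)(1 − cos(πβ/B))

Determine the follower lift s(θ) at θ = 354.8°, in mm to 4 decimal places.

seg 1 [0°–34°] cycloidal, h=13: full span → s += 13 → s = 13.0000
seg 2 [34°–71.3°] dwell: s stays 13.0000
seg 3 [71.3°–93.9°] simple-harmonic, h=-13: full span → s += -13 → s = 0.0000
seg 4 [93.9°–203.4°] uniform, h=14: full span → s += 14 → s = 14.0000
seg 5 [203.4°–261°] dwell: s stays 14.0000
seg 6 [261°–360°] simple-harmonic, h=-12: θ=354.8° here. β=93.8, B=99. -12/2·(1 − cos(π·0.9475)) = -11.9185 → s = 2.0815

2.0815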